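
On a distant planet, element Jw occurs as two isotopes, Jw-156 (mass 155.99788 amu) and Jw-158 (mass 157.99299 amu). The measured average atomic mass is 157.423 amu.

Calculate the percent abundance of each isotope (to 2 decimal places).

Writing the weighted mean with unknown fraction x of Jw-156:
155.99788·x + 157.99299·(1 − x) = 157.423
(155.99788 − 157.99299)·x = 157.423 − 157.99299
x = -0.56999 / -1.99511 = 0.28569 → 28.57% Jw-156, 71.43% Jw-158.

Jw-156: 28.57%, Jw-158: 71.43%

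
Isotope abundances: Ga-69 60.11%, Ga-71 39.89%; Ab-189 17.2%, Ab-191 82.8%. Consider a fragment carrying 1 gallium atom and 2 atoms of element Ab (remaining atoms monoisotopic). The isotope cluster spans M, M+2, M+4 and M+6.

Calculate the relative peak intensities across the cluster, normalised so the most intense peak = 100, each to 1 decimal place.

3.4 : 34.8 : 100.0 : 52.0

Gallium pattern (n=1): 0.6011 : 0.3989
Element Ab pattern (n=2): 0.029584 : 0.284832 : 0.685584
Convolve the two distributions (both contribute in 2-u steps):
  M: 0.6011×0.029584 = 0.017783
  M+2: 0.6011×0.284832 + 0.3989×0.029584 = 0.183014
  M+4: 0.6011×0.685584 + 0.3989×0.284832 = 0.525724
  M+6: 0.3989×0.685584 = 0.273479
Scale to base peak (0.525724) = 100: 3.4 : 34.8 : 100.0 : 52.0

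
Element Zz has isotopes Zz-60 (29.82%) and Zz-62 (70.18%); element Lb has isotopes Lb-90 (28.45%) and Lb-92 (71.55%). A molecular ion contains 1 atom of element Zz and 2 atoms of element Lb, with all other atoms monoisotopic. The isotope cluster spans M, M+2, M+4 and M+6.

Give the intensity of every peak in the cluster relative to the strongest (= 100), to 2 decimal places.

5.51 : 40.65 : 100.00 : 81.96

Element Zz pattern (n=1): 0.2982 : 0.7018
Element Lb pattern (n=2): 0.08094025 : 0.4071195 : 0.51194025
Convolve the two distributions (both contribute in 2-u steps):
  M: 0.2982×0.08094025 = 0.024136
  M+2: 0.2982×0.4071195 + 0.7018×0.08094025 = 0.178207
  M+4: 0.2982×0.51194025 + 0.7018×0.4071195 = 0.438377
  M+6: 0.7018×0.51194025 = 0.359280
Scale to base peak (0.438377) = 100: 5.51 : 40.65 : 100.00 : 81.96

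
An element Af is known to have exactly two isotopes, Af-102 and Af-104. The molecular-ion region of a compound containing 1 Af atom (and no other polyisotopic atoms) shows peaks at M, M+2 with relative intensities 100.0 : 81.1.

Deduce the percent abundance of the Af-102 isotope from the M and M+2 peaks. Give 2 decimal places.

Write p for the Af-102 fraction. I(M+2)/I(M) = [C(1,1)·p^0·(1−p)] / p^1 = 1·(1−p)/p = 81.1/100.0 = 0.8110
(1−p)/p = 0.8110/1 = 0.8110  ⇒  p = 1/(1 + 0.8110) = 0.5522
Af-102: 55.22%, Af-104: 44.78%.

55.22%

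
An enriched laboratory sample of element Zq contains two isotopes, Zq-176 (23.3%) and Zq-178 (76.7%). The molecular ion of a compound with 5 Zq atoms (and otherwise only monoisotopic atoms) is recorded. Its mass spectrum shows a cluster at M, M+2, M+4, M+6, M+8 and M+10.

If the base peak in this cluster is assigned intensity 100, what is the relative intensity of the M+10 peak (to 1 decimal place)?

Binomial terms of (0.233 + 0.767)^5: M 0.0007, M+2 0.0113, M+4 0.0744, M+6 0.2450, M+8 0.4032, M+10 0.2654 → M+8 is the base peak.
P(M+8) = C(5,4) × 0.233^1 × 0.767^4 = 5 × 0.2330 × 0.34608395 = 0.403188 (base)
P(M+10) = C(5,5) × 0.233^0 × 0.767^5 = 1 × 1.0000 × 0.26544639 = 0.265446
Relative intensity = 0.265446 / 0.403188 × 100 = 65.8

65.8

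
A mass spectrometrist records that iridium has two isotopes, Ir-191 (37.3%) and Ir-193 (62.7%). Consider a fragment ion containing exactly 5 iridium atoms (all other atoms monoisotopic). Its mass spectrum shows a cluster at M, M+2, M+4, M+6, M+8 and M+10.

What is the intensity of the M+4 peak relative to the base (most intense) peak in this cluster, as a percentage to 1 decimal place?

(0.373 + 0.627)^5 gives M 0.0072, M+2 0.0607, M+4 0.2040, M+6 0.3429, M+8 0.2882, M+10 0.0969; the largest is M+6.
P(M+6) = C(5,3) × 0.373^2 × 0.627^3 = 10 × 0.139129 × 0.24649188 = 0.342942 (base)
P(M+4) = C(5,2) × 0.373^3 × 0.627^2 = 10 × 0.05189512 × 0.393129 = 0.204015
Relative intensity = 0.204015 / 0.342942 × 100 = 59.5

59.5%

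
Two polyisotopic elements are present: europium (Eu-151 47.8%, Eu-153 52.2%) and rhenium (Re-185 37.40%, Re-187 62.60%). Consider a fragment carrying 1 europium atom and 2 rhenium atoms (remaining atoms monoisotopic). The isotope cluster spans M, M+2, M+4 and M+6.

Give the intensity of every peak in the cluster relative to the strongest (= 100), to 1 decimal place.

15.5 : 68.8 : 100.0 : 47.4

Europium pattern (n=1): 0.4780 : 0.5220
Rhenium pattern (n=2): 0.139876 : 0.468248 : 0.391876
Convolve the two distributions (both contribute in 2-u steps):
  M: 0.4780×0.139876 = 0.066861
  M+2: 0.4780×0.468248 + 0.5220×0.139876 = 0.296838
  M+4: 0.4780×0.391876 + 0.5220×0.468248 = 0.431742
  M+6: 0.5220×0.391876 = 0.204559
Scale to base peak (0.431742) = 100: 15.5 : 68.8 : 100.0 : 47.4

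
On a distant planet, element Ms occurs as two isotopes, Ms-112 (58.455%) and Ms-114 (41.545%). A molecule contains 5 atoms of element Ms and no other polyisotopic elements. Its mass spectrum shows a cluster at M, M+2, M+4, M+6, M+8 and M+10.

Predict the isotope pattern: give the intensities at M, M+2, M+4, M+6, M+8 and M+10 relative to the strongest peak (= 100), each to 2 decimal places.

The 5 Ms atoms are independent, so intensities follow the terms of (0.58455 + 0.41545)^5.
P(M) = 0.58455^5 = 0.068251
P(M+2) = 5 × 0.58455^4 × 0.41545^1 = 0.242536
P(M+4) = 10 × 0.58455^3 × 0.41545^2 = 0.344749
P(M+6) = 10 × 0.58455^2 × 0.41545^3 = 0.245019
P(M+8) = 5 × 0.58455^1 × 0.41545^4 = 0.087070
P(M+10) = 0.41545^5 = 0.012376
The M+4 peak is largest (0.344749); scaling to 100 gives 19.80 : 70.35 : 100.00 : 71.07 : 25.26 : 3.59.

19.80 : 70.35 : 100.00 : 71.07 : 25.26 : 3.59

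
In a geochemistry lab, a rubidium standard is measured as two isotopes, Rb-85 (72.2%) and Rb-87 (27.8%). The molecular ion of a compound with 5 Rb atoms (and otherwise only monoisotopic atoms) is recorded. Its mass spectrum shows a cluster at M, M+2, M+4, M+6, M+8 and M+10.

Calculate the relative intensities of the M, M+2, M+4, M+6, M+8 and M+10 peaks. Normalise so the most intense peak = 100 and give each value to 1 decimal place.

51.9 : 100.0 : 77.0 : 29.7 : 5.7 : 0.4

Expanding (0.722 + 0.278)^5:
P(M) = 0.722^5 = 0.196194
P(M+2) = 5 × 0.722^4 × 0.278^1 = 0.377714
P(M+4) = 10 × 0.722^3 × 0.278^2 = 0.290872
P(M+6) = 10 × 0.722^2 × 0.278^3 = 0.111998
P(M+8) = 5 × 0.722^1 × 0.278^4 = 0.021562
P(M+10) = 0.278^5 = 0.001660
The M+2 peak is largest (0.377714); scaling to 100 gives 51.9 : 100.0 : 77.0 : 29.7 : 5.7 : 0.4.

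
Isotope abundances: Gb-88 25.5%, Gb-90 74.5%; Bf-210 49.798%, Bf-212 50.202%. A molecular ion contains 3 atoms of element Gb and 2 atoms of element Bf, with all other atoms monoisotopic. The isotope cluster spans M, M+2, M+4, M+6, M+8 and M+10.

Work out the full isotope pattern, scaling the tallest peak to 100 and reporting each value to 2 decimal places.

Element Gb pattern (n=3): 0.01658138 : 0.14533087 : 0.42459412 : 0.41349362
Element Bf pattern (n=2): 0.24798408 : 0.49999184 : 0.25202408
Convolve the two distributions (both contribute in 2-u steps):
  M: 0.01658138×0.24798408 = 0.004112
  M+2: 0.01658138×0.49999184 + 0.14533087×0.24798408 = 0.044330
  M+4: 0.01658138×0.25202408 + 0.14533087×0.49999184 + 0.42459412×0.24798408 = 0.182136
  M+6: 0.14533087×0.25202408 + 0.42459412×0.49999184 + 0.41349362×0.24798408 = 0.351460
  M+8: 0.42459412×0.25202408 + 0.41349362×0.49999184 = 0.313751
  M+10: 0.41349362×0.25202408 = 0.104210
Scale to base peak (0.351460) = 100: 1.17 : 12.61 : 51.82 : 100.00 : 89.27 : 29.65

1.17 : 12.61 : 51.82 : 100.00 : 89.27 : 29.65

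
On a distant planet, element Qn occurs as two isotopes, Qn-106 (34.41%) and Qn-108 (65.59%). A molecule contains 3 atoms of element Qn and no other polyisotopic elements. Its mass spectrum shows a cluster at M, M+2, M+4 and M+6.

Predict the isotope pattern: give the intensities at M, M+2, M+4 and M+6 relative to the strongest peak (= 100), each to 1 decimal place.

9.2 : 52.5 : 100.0 : 63.5

Expanding (0.3441 + 0.6559)^3:
P(M) = 0.3441^3 = 0.040743
P(M+2) = 3 × 0.3441^2 × 0.6559^1 = 0.232985
P(M+4) = 3 × 0.3441^1 × 0.6559^2 = 0.444100
P(M+6) = 0.6559^3 = 0.282171
The M+4 peak is largest (0.444100); scaling to 100 gives 9.2 : 52.5 : 100.0 : 63.5.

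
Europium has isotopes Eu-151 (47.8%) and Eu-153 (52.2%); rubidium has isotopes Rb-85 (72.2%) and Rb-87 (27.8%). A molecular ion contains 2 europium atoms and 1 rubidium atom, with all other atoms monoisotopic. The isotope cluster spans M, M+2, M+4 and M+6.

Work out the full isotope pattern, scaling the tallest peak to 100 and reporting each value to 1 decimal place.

Europium pattern (n=2): 0.228484 : 0.499032 : 0.272484
Rubidium pattern (n=1): 0.7220 : 0.2780
Convolve the two distributions (both contribute in 2-u steps):
  M: 0.228484×0.7220 = 0.164965
  M+2: 0.228484×0.2780 + 0.499032×0.7220 = 0.423820
  M+4: 0.499032×0.2780 + 0.272484×0.7220 = 0.335464
  M+6: 0.272484×0.2780 = 0.075751
Scale to base peak (0.423820) = 100: 38.9 : 100.0 : 79.2 : 17.9

38.9 : 100.0 : 79.2 : 17.9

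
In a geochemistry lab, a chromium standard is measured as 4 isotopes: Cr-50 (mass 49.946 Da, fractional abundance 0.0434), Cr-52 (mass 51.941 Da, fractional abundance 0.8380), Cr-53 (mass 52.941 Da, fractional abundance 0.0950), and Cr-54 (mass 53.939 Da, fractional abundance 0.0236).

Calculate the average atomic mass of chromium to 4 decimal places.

The abundance-weighted mean is 0.0434 × 49.946 + 0.8380 × 51.941 + 0.0950 × 52.941 + 0.0236 × 53.939
= 2.16766 + 43.52656 + 5.02940 + 1.27296 = 51.99658 Da

51.9966 Da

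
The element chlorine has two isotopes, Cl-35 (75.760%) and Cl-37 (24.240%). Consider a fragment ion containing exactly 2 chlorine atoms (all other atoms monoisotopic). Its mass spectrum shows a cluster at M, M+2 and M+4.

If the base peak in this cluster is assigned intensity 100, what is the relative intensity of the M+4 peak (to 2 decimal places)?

Binomial terms of (0.75760 + 0.24240)^2: M 0.5740, M+2 0.3673, M+4 0.0588 → M is the base peak.
P(M) = C(2,0) × 0.75760^2 × 0.24240^0 = 1 × 0.57395776 × 1.0000 = 0.573958 (base)
P(M+4) = C(2,2) × 0.75760^0 × 0.24240^2 = 1 × 1.0000 × 0.05875776 = 0.058758
Relative intensity = 0.058758 / 0.573958 × 100 = 10.24

10.24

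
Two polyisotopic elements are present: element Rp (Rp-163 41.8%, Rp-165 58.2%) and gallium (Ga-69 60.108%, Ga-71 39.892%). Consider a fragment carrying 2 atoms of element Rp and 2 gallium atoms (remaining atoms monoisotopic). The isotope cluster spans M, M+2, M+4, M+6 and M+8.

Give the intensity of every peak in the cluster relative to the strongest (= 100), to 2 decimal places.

Element Rp pattern (n=2): 0.174724 : 0.486552 : 0.338724
Gallium pattern (n=2): 0.36129717 : 0.47956567 : 0.15913717
Convolve the two distributions (both contribute in 2-u steps):
  M: 0.174724×0.36129717 = 0.063127
  M+2: 0.174724×0.47956567 + 0.486552×0.36129717 = 0.259581
  M+4: 0.174724×0.15913717 + 0.486552×0.47956567 + 0.338724×0.36129717 = 0.383519
  M+6: 0.486552×0.15913717 + 0.338724×0.47956567 = 0.239869
  M+8: 0.338724×0.15913717 = 0.053904
Scale to base peak (0.383519) = 100: 16.46 : 67.68 : 100.00 : 62.54 : 14.06

16.46 : 67.68 : 100.00 : 62.54 : 14.06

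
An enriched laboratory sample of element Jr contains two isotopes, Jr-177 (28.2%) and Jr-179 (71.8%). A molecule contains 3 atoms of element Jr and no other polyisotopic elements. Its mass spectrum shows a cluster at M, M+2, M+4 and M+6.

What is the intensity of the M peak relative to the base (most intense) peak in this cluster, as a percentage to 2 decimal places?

Binomial terms of (0.282 + 0.718)^3: M 0.0224, M+2 0.1713, M+4 0.4361, M+6 0.3701 → M+4 is the base peak.
P(M+4) = C(3,2) × 0.282^1 × 0.718^2 = 3 × 0.2820 × 0.515524 = 0.436133 (base)
P(M) = C(3,0) × 0.282^3 × 0.718^0 = 1 × 0.02242577 × 1.0000 = 0.022426
Relative intensity = 0.022426 / 0.436133 × 100 = 5.14

5.14%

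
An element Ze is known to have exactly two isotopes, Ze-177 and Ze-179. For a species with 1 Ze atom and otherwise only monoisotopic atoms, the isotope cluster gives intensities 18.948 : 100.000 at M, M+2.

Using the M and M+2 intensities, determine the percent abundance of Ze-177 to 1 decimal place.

15.9%

Let p = fractional abundance of Ze-177. I(M+2)/I(M) = [C(1,1)·p^0·(1−p)] / p^1 = 1·(1−p)/p = 100.000/18.948 = 5.2776
(1−p)/p = 5.2776/1 = 5.2776  ⇒  p = 1/(1 + 5.2776) = 0.1593
Ze-177: 15.9%, Ze-179: 84.1%.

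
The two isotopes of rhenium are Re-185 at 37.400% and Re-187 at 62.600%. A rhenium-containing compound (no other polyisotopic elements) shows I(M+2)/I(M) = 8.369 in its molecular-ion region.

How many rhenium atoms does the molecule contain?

The M+2/M ratio from n Re atoms is n · q/p = n · 0.62600/0.37400.
n = 8.369 × 0.37400/0.62600 = 5.00 ≈ 5

5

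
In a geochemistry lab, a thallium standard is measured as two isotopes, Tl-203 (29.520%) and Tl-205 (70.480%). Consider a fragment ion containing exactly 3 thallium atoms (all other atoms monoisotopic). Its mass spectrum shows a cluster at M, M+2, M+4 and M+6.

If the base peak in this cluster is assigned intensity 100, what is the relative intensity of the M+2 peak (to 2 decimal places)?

Binomial terms of (0.29520 + 0.70480)^3: M 0.0257, M+2 0.1843, M+4 0.4399, M+6 0.3501 → M+4 is the base peak.
P(M+4) = C(3,2) × 0.29520^1 × 0.70480^2 = 3 × 0.2952 × 0.49674304 = 0.439916 (base)
P(M+2) = C(3,1) × 0.29520^2 × 0.70480^1 = 3 × 0.08714304 × 0.7048 = 0.184255
Relative intensity = 0.184255 / 0.439916 × 100 = 41.88

41.88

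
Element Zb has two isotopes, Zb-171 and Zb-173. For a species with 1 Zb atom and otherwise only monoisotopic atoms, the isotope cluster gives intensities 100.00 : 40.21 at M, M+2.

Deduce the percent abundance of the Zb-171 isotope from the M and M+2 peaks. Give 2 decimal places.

If p is the fraction of Zb that is Zb-171, then I(M+2)/I(M) = [C(1,1)·p^0·(1−p)] / p^1 = 1·(1−p)/p = 40.21/100.00 = 0.4021
(1−p)/p = 0.4021/1 = 0.4021  ⇒  p = 1/(1 + 0.4021) = 0.7132
Zb-171: 71.32%, Zb-173: 28.68%.

71.32%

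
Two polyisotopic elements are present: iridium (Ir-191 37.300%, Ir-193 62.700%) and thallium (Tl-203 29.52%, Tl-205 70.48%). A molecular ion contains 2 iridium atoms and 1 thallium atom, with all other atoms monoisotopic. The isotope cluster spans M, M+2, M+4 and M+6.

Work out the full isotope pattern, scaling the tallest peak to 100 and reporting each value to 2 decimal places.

9.21 : 52.98 : 100.00 : 62.16

Iridium pattern (n=2): 0.139129 : 0.467742 : 0.393129
Thallium pattern (n=1): 0.2952 : 0.7048
Convolve the two distributions (both contribute in 2-u steps):
  M: 0.139129×0.2952 = 0.041071
  M+2: 0.139129×0.7048 + 0.467742×0.2952 = 0.236136
  M+4: 0.467742×0.7048 + 0.393129×0.2952 = 0.445716
  M+6: 0.393129×0.7048 = 0.277077
Scale to base peak (0.445716) = 100: 9.21 : 52.98 : 100.00 : 62.16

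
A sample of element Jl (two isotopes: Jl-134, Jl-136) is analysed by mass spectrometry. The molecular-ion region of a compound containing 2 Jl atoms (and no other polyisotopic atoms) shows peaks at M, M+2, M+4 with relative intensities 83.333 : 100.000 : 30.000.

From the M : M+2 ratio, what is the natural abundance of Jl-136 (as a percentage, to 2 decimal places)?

If p is the fraction of Jl that is Jl-134, then I(M+2)/I(M) = [C(2,1)·p^1·(1−p)] / p^2 = 2·(1−p)/p = 100.000/83.333 = 1.2000
(1−p)/p = 1.2000/2 = 0.6000  ⇒  p = 1/(1 + 0.6000) = 0.6250
Jl-134: 62.50%, Jl-136: 37.50%.

37.50%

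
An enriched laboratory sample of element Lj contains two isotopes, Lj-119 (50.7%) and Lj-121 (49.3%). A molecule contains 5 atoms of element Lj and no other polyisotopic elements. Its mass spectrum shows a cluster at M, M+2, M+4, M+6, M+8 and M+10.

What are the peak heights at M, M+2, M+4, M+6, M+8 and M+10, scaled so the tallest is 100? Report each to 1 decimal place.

Each Lj atom is independently Lj-119 (p = 0.507) or Lj-121 (q = 0.493); the cluster is the binomial expansion (p + q)^5.
P(M) = 0.507^5 = 0.033500
P(M+2) = 5 × 0.507^4 × 0.493^1 = 0.162873
P(M+4) = 10 × 0.507^3 × 0.493^2 = 0.316751
P(M+6) = 10 × 0.507^2 × 0.493^3 = 0.308004
P(M+8) = 5 × 0.507^1 × 0.493^4 = 0.149750
P(M+10) = 0.493^5 = 0.029123
The M+4 peak is largest (0.316751); scaling to 100 gives 10.6 : 51.4 : 100.0 : 97.2 : 47.3 : 9.2.

10.6 : 51.4 : 100.0 : 97.2 : 47.3 : 9.2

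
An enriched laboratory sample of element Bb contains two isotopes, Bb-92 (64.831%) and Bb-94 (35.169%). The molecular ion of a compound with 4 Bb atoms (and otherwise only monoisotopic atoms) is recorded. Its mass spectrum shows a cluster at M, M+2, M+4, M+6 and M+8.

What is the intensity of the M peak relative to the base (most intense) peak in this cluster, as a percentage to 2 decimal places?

Binomial terms of (0.64831 + 0.35169)^4: M 0.1767, M+2 0.3833, M+4 0.3119, M+6 0.1128, M+8 0.0153 → M+2 is the base peak.
P(M+2) = C(4,1) × 0.64831^3 × 0.35169^1 = 4 × 0.27248849 × 0.35169 = 0.383326 (base)
P(M) = C(4,0) × 0.64831^4 × 0.35169^0 = 1 × 0.17665701 × 1.0000 = 0.176657
Relative intensity = 0.176657 / 0.383326 × 100 = 46.09

46.09%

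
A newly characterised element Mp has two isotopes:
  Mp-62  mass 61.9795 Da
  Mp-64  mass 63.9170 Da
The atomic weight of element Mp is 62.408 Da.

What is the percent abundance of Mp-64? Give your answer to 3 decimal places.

Writing the weighted mean with unknown fraction x of Mp-62:
61.9795·x + 63.9170·(1 − x) = 62.408
(61.9795 − 63.9170)·x = 62.408 − 63.9170
x = -1.5090 / -1.9375 = 0.77884 → 77.884% Mp-62, 22.116% Mp-64.

22.116%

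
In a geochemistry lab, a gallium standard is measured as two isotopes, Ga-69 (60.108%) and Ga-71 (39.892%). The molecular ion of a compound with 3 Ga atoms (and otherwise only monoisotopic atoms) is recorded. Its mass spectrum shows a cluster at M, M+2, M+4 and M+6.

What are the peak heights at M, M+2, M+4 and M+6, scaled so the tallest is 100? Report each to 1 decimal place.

50.2 : 100.0 : 66.4 : 14.7

Each Ga atom is independently Ga-69 (p = 0.60108) or Ga-71 (q = 0.39892); the cluster is the binomial expansion (p + q)^3.
P(M) = 0.60108^3 = 0.217169
P(M+2) = 3 × 0.60108^2 × 0.39892^1 = 0.432386
P(M+4) = 3 × 0.60108^1 × 0.39892^2 = 0.286963
P(M+6) = 0.39892^3 = 0.063483
The M+2 peak is largest (0.432386); scaling to 100 gives 50.2 : 100.0 : 66.4 : 14.7.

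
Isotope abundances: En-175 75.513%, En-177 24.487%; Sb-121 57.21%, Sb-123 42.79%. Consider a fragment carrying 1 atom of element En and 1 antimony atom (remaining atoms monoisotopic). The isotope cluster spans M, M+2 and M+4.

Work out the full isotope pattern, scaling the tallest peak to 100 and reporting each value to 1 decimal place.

Element En pattern (n=1): 0.75513 : 0.24487
Antimony pattern (n=1): 0.5721 : 0.4279
Convolve the two distributions (both contribute in 2-u steps):
  M: 0.75513×0.5721 = 0.432010
  M+2: 0.75513×0.4279 + 0.24487×0.5721 = 0.463210
  M+4: 0.24487×0.4279 = 0.104780
Scale to base peak (0.463210) = 100: 93.3 : 100.0 : 22.6

93.3 : 100.0 : 22.6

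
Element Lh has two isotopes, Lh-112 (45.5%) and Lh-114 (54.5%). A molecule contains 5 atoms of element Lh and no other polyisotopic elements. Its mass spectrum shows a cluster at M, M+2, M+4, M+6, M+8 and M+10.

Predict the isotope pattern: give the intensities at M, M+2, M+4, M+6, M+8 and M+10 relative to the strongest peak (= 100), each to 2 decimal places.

5.82 : 34.85 : 83.49 : 100.00 : 59.89 : 14.35

The 5 Lh atoms are independent, so intensities follow the terms of (0.455 + 0.545)^5.
P(M) = 0.455^5 = 0.019501
P(M+2) = 5 × 0.455^4 × 0.545^1 = 0.116792
P(M+4) = 10 × 0.455^3 × 0.545^2 = 0.279787
P(M+6) = 10 × 0.455^2 × 0.545^3 = 0.335129
P(M+8) = 5 × 0.455^1 × 0.545^4 = 0.200709
P(M+10) = 0.545^5 = 0.048082
The M+6 peak is largest (0.335129); scaling to 100 gives 5.82 : 34.85 : 83.49 : 100.00 : 59.89 : 14.35.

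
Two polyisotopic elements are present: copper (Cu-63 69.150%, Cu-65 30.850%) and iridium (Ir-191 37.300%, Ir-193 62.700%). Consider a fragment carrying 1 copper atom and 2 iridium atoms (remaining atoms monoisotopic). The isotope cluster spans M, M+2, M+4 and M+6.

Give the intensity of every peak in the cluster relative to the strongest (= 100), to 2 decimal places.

23.12 : 88.04 : 100.00 : 29.14

Copper pattern (n=1): 0.6915 : 0.3085
Iridium pattern (n=2): 0.139129 : 0.467742 : 0.393129
Convolve the two distributions (both contribute in 2-u steps):
  M: 0.6915×0.139129 = 0.096208
  M+2: 0.6915×0.467742 + 0.3085×0.139129 = 0.366365
  M+4: 0.6915×0.393129 + 0.3085×0.467742 = 0.416147
  M+6: 0.3085×0.393129 = 0.121280
Scale to base peak (0.416147) = 100: 23.12 : 88.04 : 100.00 : 29.14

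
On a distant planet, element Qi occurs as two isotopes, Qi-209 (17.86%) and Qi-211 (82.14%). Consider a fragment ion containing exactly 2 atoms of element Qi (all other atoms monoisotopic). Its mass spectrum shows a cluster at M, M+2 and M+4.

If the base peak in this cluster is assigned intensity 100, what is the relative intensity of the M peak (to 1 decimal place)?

4.7

Binomial terms of (0.1786 + 0.8214)^2: M 0.0319, M+2 0.2934, M+4 0.6747 → M+4 is the base peak.
P(M+4) = C(2,2) × 0.1786^0 × 0.8214^2 = 1 × 1.0000 × 0.67469796 = 0.674698 (base)
P(M) = C(2,0) × 0.1786^2 × 0.8214^0 = 1 × 0.03189796 × 1.0000 = 0.031898
Relative intensity = 0.031898 / 0.674698 × 100 = 4.7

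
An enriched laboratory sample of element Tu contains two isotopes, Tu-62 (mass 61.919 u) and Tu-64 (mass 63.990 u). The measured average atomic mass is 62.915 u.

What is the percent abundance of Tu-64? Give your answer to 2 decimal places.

48.09%

Let x be the fractional abundance of Tu-62; then Tu-64 has abundance 1 − x.
61.919·x + 63.990·(1 − x) = 62.915
(61.919 − 63.990)·x = 62.915 − 63.990
x = -1.075 / -2.071 = 0.51907 → 51.91% Tu-62, 48.09% Tu-64.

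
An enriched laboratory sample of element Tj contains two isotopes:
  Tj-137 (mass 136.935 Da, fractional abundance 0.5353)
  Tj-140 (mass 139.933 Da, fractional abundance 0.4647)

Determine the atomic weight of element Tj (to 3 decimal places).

The abundance-weighted mean is 0.5353 × 136.935 + 0.4647 × 139.933
= 73.3013 + 65.0269 = 138.3282 Da

138.328 Da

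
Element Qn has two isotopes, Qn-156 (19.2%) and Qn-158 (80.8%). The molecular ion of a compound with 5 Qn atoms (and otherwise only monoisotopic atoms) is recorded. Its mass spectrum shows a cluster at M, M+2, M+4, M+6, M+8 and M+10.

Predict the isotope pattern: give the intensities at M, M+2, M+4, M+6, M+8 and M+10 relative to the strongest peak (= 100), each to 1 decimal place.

0.1 : 1.3 : 11.3 : 47.5 : 100.0 : 84.2

The 5 Qn atoms are independent, so intensities follow the terms of (0.192 + 0.808)^5.
P(M) = 0.192^5 = 0.000261
P(M+2) = 5 × 0.192^4 × 0.808^1 = 0.005490
P(M+4) = 10 × 0.192^3 × 0.808^2 = 0.046209
P(M+6) = 10 × 0.192^2 × 0.808^3 = 0.194463
P(M+8) = 5 × 0.192^1 × 0.808^4 = 0.409182
P(M+10) = 0.808^5 = 0.344395
The M+8 peak is largest (0.409182); scaling to 100 gives 0.1 : 1.3 : 11.3 : 47.5 : 100.0 : 84.2.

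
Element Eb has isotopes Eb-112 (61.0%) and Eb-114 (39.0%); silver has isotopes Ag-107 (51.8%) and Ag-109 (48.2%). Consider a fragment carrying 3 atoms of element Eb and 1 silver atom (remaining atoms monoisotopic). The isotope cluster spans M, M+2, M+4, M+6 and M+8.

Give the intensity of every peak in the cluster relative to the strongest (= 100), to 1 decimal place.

Element Eb pattern (n=3): 0.226981 : 0.435357 : 0.278343 : 0.059319
Silver pattern (n=1): 0.5180 : 0.4820
Convolve the two distributions (both contribute in 2-u steps):
  M: 0.226981×0.5180 = 0.117576
  M+2: 0.226981×0.4820 + 0.435357×0.5180 = 0.334920
  M+4: 0.435357×0.4820 + 0.278343×0.5180 = 0.354024
  M+6: 0.278343×0.4820 + 0.059319×0.5180 = 0.164889
  M+8: 0.059319×0.4820 = 0.028592
Scale to base peak (0.354024) = 100: 33.2 : 94.6 : 100.0 : 46.6 : 8.1

33.2 : 94.6 : 100.0 : 46.6 : 8.1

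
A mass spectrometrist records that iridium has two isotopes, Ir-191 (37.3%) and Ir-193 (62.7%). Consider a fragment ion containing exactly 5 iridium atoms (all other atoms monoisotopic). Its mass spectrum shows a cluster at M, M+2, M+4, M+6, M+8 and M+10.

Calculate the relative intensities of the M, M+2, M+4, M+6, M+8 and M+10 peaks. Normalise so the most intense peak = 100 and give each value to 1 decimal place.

Each Ir atom is independently Ir-191 (p = 0.373) or Ir-193 (q = 0.627); the cluster is the binomial expansion (p + q)^5.
P(M) = 0.373^5 = 0.007220
P(M+2) = 5 × 0.373^4 × 0.627^1 = 0.060684
P(M+4) = 10 × 0.373^3 × 0.627^2 = 0.204015
P(M+6) = 10 × 0.373^2 × 0.627^3 = 0.342942
P(M+8) = 5 × 0.373^1 × 0.627^4 = 0.288237
P(M+10) = 0.627^5 = 0.096903
The M+6 peak is largest (0.342942); scaling to 100 gives 2.1 : 17.7 : 59.5 : 100.0 : 84.0 : 28.3.

2.1 : 17.7 : 59.5 : 100.0 : 84.0 : 28.3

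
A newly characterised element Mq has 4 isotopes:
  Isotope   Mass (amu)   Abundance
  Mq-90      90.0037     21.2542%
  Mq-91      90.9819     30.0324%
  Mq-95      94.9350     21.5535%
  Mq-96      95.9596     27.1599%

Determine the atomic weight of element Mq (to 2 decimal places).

Weight each isotope mass by its fractional abundance: 0.212542 × 90.0037 + 0.300324 × 90.9819 + 0.215535 × 94.9350 + 0.271599 × 95.9596
= 19.12957 + 27.32405 + 20.46182 + 26.06253 = 92.97797 amu

92.98 amu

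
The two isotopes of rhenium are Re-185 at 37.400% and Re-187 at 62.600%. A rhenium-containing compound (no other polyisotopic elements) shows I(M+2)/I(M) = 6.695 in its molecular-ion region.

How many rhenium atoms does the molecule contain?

4

The M+2/M ratio from n Re atoms is n · q/p = n · 0.62600/0.37400.
n = 6.695 × 0.37400/0.62600 = 4.00 ≈ 4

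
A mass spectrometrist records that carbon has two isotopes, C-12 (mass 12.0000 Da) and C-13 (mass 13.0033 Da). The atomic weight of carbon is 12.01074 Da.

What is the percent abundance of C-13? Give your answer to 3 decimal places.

1.070%

Let x be the fractional abundance of C-12; then C-13 has abundance 1 − x.
12.0000·x + 13.0033·(1 − x) = 12.01074
(12.0000 − 13.0033)·x = 12.01074 − 13.0033
x = -0.99256 / -1.0033 = 0.98930 → 98.930% C-12, 1.070% C-13.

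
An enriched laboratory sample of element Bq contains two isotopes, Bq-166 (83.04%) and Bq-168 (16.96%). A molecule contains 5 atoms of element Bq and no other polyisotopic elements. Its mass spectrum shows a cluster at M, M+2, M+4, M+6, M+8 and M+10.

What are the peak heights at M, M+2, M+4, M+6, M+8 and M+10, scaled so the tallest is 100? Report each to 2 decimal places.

Expanding (0.8304 + 0.1696)^5:
P(M) = 0.8304^5 = 0.394854
P(M+2) = 5 × 0.8304^4 × 0.1696^1 = 0.403223
P(M+4) = 10 × 0.8304^3 × 0.1696^2 = 0.164708
P(M+6) = 10 × 0.8304^2 × 0.1696^3 = 0.033640
P(M+8) = 5 × 0.8304^1 × 0.1696^4 = 0.003435
P(M+10) = 0.1696^5 = 0.000140
The M+2 peak is largest (0.403223); scaling to 100 gives 97.92 : 100.00 : 40.85 : 8.34 : 0.85 : 0.03.

97.92 : 100.00 : 40.85 : 8.34 : 0.85 : 0.03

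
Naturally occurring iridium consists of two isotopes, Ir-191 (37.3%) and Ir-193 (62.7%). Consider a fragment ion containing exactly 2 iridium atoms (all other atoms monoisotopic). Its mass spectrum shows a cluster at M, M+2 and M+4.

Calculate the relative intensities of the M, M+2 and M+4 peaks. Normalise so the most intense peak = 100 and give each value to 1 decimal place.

29.7 : 100.0 : 84.0

Each Ir atom is independently Ir-191 (p = 0.373) or Ir-193 (q = 0.627); the cluster is the binomial expansion (p + q)^2.
P(M) = 0.373^2 = 0.139129
P(M+2) = 2 × 0.373^1 × 0.627^1 = 0.467742
P(M+4) = 0.627^2 = 0.393129
The M+2 peak is largest (0.467742); scaling to 100 gives 29.7 : 100.0 : 84.0.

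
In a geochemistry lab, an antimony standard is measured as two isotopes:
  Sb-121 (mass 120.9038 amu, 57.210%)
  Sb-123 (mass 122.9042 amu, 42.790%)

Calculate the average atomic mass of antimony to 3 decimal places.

121.760 amu

Ar = Σ fᵢ·mᵢ = 0.57210 × 120.9038 + 0.42790 × 122.9042
= 69.16906 + 52.59071 = 121.75977 amu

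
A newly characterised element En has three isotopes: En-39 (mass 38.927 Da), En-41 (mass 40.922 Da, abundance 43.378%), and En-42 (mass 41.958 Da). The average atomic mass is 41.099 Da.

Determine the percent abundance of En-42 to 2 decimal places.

The remaining 56.622% is split between En-39 (fraction x) and En-42 (fraction 0.56622 − x).
Substituting: 38.927x + 41.958(0.56622 − x) = 23.34785484
(38.927 − 41.958)x = -0.40960392  ⇒  x = 0.13514, y = 0.43108
En-39: 13.51%, En-42: 43.11%.

43.11%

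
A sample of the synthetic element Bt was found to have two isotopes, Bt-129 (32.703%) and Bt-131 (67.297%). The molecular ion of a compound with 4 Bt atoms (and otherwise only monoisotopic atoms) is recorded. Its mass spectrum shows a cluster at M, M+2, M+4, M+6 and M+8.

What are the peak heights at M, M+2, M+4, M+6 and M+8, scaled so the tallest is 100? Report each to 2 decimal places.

2.87 : 23.61 : 72.89 : 100.00 : 51.45

Expanding (0.32703 + 0.67297)^4:
P(M) = 0.32703^4 = 0.011438
P(M+2) = 4 × 0.32703^3 × 0.67297^1 = 0.094150
P(M+4) = 6 × 0.32703^2 × 0.67297^2 = 0.290615
P(M+6) = 4 × 0.32703^1 × 0.67297^3 = 0.398689
P(M+8) = 0.67297^4 = 0.205108
The M+6 peak is largest (0.398689); scaling to 100 gives 2.87 : 23.61 : 72.89 : 100.00 : 51.45.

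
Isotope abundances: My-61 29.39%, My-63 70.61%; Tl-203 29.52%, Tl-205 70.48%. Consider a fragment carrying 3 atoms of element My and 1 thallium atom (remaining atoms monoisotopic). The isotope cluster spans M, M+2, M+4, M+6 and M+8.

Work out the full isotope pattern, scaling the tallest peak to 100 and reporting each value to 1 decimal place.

1.8 : 17.4 : 62.5 : 100.0 : 60.0

Element My pattern (n=3): 0.02538626 : 0.18297284 : 0.43959553 : 0.35204537
Thallium pattern (n=1): 0.2952 : 0.7048
Convolve the two distributions (both contribute in 2-u steps):
  M: 0.02538626×0.2952 = 0.007494
  M+2: 0.02538626×0.7048 + 0.18297284×0.2952 = 0.071906
  M+4: 0.18297284×0.7048 + 0.43959553×0.2952 = 0.258728
  M+6: 0.43959553×0.7048 + 0.35204537×0.2952 = 0.413751
  M+8: 0.35204537×0.7048 = 0.248122
Scale to base peak (0.413751) = 100: 1.8 : 17.4 : 62.5 : 100.0 : 60.0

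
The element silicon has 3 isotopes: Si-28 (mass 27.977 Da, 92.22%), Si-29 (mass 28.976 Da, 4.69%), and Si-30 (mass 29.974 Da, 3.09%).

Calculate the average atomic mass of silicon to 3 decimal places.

28.086 Da

Average mass = Σ (abundance × isotope mass) = 0.9222 × 27.977 + 0.0469 × 28.976 + 0.0309 × 29.974
= 25.8004 + 1.3590 + 0.9262 = 28.0856 Da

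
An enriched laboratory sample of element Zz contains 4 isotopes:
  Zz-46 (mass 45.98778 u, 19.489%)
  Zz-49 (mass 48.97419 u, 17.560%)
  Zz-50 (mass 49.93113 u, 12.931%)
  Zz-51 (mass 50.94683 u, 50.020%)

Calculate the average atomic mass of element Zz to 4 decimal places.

49.5026 u

The abundance-weighted mean is 0.19489 × 45.98778 + 0.17560 × 48.97419 + 0.12931 × 49.93113 + 0.50020 × 50.94683
= 8.962558 + 8.599868 + 6.456594 + 25.483604 = 49.502624 u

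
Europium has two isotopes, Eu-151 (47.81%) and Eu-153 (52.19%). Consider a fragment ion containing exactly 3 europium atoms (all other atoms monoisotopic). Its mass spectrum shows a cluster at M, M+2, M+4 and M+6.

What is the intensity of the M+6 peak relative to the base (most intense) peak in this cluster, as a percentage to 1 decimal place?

36.4%

Binomial terms of (0.4781 + 0.5219)^3: M 0.1093, M+2 0.3579, M+4 0.3907, M+6 0.1422 → M+4 is the base peak.
P(M+4) = C(3,2) × 0.4781^1 × 0.5219^2 = 3 × 0.4781 × 0.27237961 = 0.390674 (base)
P(M+6) = C(3,3) × 0.4781^0 × 0.5219^3 = 1 × 1.0000 × 0.14215492 = 0.142155
Relative intensity = 0.142155 / 0.390674 × 100 = 36.4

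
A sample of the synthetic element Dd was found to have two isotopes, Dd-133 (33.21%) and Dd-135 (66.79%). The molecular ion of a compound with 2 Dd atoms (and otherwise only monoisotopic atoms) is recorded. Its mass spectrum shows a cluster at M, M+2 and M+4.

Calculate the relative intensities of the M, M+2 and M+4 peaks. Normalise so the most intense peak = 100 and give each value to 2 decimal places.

24.72 : 99.45 : 100.00

Expanding (0.3321 + 0.6679)^2:
P(M) = 0.3321^2 = 0.110290
P(M+2) = 2 × 0.3321^1 × 0.6679^1 = 0.443619
P(M+4) = 0.6679^2 = 0.446090
The M+4 peak is largest (0.446090); scaling to 100 gives 24.72 : 99.45 : 100.00.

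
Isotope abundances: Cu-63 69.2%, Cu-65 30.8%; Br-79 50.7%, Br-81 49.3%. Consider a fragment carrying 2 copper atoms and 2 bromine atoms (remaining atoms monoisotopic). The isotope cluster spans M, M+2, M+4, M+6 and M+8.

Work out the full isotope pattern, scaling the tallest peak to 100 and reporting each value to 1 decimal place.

34.8 : 98.6 : 100.0 : 42.7 : 6.5

Copper pattern (n=2): 0.478864 : 0.426272 : 0.094864
Bromine pattern (n=2): 0.257049 : 0.499902 : 0.243049
Convolve the two distributions (both contribute in 2-u steps):
  M: 0.478864×0.257049 = 0.123092
  M+2: 0.478864×0.499902 + 0.426272×0.257049 = 0.348958
  M+4: 0.478864×0.243049 + 0.426272×0.499902 + 0.094864×0.257049 = 0.353866
  M+6: 0.426272×0.243049 + 0.094864×0.499902 = 0.151028
  M+8: 0.094864×0.243049 = 0.023057
Scale to base peak (0.353866) = 100: 34.8 : 98.6 : 100.0 : 42.7 : 6.5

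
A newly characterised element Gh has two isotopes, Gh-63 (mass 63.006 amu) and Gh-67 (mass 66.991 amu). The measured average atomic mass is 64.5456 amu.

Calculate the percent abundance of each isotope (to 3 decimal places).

With x = fraction of Gh-63 (so Gh-67 is 1 − x):
63.006·x + 66.991·(1 − x) = 64.5456
(63.006 − 66.991)·x = 64.5456 − 66.991
x = -2.4454 / -3.985 = 0.61365 → 61.365% Gh-63, 38.635% Gh-67.

Gh-63: 61.365%, Gh-67: 38.635%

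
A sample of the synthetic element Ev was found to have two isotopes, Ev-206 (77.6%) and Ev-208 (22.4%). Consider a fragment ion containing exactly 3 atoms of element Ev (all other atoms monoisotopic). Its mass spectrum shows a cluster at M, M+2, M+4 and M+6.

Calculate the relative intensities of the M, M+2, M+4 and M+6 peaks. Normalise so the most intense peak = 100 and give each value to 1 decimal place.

The 3 Ev atoms are independent, so intensities follow the terms of (0.776 + 0.224)^3.
P(M) = 0.776^3 = 0.467289
P(M+2) = 3 × 0.776^2 × 0.224^1 = 0.404662
P(M+4) = 3 × 0.776^1 × 0.224^2 = 0.116810
P(M+6) = 0.224^3 = 0.011239
The M peak is largest (0.467289); scaling to 100 gives 100.0 : 86.6 : 25.0 : 2.4.

100.0 : 86.6 : 25.0 : 2.4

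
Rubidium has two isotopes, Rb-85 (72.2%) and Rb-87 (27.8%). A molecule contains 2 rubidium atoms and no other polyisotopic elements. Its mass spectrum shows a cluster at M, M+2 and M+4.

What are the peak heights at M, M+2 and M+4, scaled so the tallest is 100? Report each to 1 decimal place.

The 2 Rb atoms are independent, so intensities follow the terms of (0.722 + 0.278)^2.
P(M) = 0.722^2 = 0.521284
P(M+2) = 2 × 0.722^1 × 0.278^1 = 0.401432
P(M+4) = 0.278^2 = 0.077284
The M peak is largest (0.521284); scaling to 100 gives 100.0 : 77.0 : 14.8.

100.0 : 77.0 : 14.8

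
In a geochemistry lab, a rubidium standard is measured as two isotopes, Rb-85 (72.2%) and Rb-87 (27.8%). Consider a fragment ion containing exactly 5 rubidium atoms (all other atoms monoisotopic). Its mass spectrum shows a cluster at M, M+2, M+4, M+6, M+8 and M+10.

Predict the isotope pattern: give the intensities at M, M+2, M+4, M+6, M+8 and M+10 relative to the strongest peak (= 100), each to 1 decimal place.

51.9 : 100.0 : 77.0 : 29.7 : 5.7 : 0.4

The 5 Rb atoms are independent, so intensities follow the terms of (0.722 + 0.278)^5.
P(M) = 0.722^5 = 0.196194
P(M+2) = 5 × 0.722^4 × 0.278^1 = 0.377714
P(M+4) = 10 × 0.722^3 × 0.278^2 = 0.290872
P(M+6) = 10 × 0.722^2 × 0.278^3 = 0.111998
P(M+8) = 5 × 0.722^1 × 0.278^4 = 0.021562
P(M+10) = 0.278^5 = 0.001660
The M+2 peak is largest (0.377714); scaling to 100 gives 51.9 : 100.0 : 77.0 : 29.7 : 5.7 : 0.4.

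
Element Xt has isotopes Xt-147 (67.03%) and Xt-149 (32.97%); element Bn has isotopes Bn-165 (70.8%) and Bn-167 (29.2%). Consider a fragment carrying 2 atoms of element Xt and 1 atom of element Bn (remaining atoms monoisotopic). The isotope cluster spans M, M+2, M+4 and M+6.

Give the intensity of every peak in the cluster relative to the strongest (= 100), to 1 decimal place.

71.6 : 100.0 : 46.4 : 7.1

Element Xt pattern (n=2): 0.44930209 : 0.44199582 : 0.10870209
Element Bn pattern (n=1): 0.7080 : 0.2920
Convolve the two distributions (both contribute in 2-u steps):
  M: 0.44930209×0.7080 = 0.318106
  M+2: 0.44930209×0.2920 + 0.44199582×0.7080 = 0.444129
  M+4: 0.44199582×0.2920 + 0.10870209×0.7080 = 0.206024
  M+6: 0.10870209×0.2920 = 0.031741
Scale to base peak (0.444129) = 100: 71.6 : 100.0 : 46.4 : 7.1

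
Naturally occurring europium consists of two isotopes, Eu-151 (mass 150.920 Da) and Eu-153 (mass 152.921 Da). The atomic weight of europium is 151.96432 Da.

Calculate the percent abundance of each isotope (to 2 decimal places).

Let x be the fractional abundance of Eu-151; then Eu-153 has abundance 1 − x.
150.920·x + 152.921·(1 − x) = 151.96432
(150.920 − 152.921)·x = 151.96432 − 152.921
x = -0.95668 / -2.001 = 0.47810 → 47.81% Eu-151, 52.19% Eu-153.

Eu-151: 47.81%, Eu-153: 52.19%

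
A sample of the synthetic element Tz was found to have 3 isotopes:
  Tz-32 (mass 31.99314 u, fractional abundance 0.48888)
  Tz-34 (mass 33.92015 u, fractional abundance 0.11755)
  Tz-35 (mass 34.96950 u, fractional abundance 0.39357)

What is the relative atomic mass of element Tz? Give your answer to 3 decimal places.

Weight each isotope mass by its fractional abundance: 0.48888 × 31.99314 + 0.11755 × 33.92015 + 0.39357 × 34.96950
= 15.640806 + 3.987314 + 13.762946 = 33.391066 u

33.391 u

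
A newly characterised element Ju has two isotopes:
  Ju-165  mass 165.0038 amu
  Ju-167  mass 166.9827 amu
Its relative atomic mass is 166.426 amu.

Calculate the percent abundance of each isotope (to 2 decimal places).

Writing the weighted mean with unknown fraction x of Ju-165:
165.0038·x + 166.9827·(1 − x) = 166.426
(165.0038 − 166.9827)·x = 166.426 − 166.9827
x = -0.5567 / -1.9789 = 0.28132 → 28.13% Ju-165, 71.87% Ju-167.

Ju-165: 28.13%, Ju-167: 71.87%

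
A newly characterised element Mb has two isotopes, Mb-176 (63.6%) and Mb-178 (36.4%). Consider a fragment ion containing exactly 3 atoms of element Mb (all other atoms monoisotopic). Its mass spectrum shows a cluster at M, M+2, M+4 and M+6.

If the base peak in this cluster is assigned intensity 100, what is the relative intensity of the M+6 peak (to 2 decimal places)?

10.92

Term probabilities: M 0.2573, M+2 0.4417, M+4 0.2528, M+6 0.0482. Base peak = M+2.
P(M+2) = C(3,1) × 0.636^2 × 0.364^1 = 3 × 0.404496 × 0.3640 = 0.441710 (base)
P(M+6) = C(3,3) × 0.636^0 × 0.364^3 = 1 × 1.0000 × 0.04822854 = 0.048229
Relative intensity = 0.048229 / 0.441710 × 100 = 10.92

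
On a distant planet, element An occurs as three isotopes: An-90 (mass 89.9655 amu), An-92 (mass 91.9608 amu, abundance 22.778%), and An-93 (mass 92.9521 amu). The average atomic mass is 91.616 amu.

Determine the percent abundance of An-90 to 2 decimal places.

The remaining 77.222% is split between An-90 (fraction x) and An-93 (fraction 0.77222 − x).
Substituting: 89.9655x + 92.9521(0.77222 − x) = 70.669168976
(89.9655 − 92.9521)x = -1.110301686  ⇒  x = 0.37176, y = 0.40046
An-90: 37.18%, An-93: 40.05%.

37.18%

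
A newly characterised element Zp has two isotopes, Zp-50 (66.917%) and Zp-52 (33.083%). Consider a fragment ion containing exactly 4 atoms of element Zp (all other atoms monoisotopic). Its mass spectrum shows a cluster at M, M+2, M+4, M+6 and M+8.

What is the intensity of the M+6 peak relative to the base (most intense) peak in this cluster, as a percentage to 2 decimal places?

24.44%

Term probabilities: M 0.2005, M+2 0.3965, M+4 0.2941, M+6 0.0969, M+8 0.0120. Base peak = M+2.
P(M+2) = C(4,1) × 0.66917^3 × 0.33083^1 = 4 × 0.29964662 × 0.33083 = 0.396528 (base)
P(M+6) = C(4,3) × 0.66917^1 × 0.33083^3 = 4 × 0.66917 × 0.03620884 = 0.096919
Relative intensity = 0.096919 / 0.396528 × 100 = 24.44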